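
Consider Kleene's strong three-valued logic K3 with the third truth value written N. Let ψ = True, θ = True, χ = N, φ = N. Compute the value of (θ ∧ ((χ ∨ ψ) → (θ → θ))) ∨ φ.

True

χ ∨ ψ = N ∨ True = True
θ → θ = True → True = True
(χ ∨ ψ) → (θ → θ) = True → True = True
θ ∧ ((χ ∨ ψ) → (θ → θ)) = True ∧ True = True
(θ ∧ ((χ ∨ ψ) → (θ → θ))) ∨ φ = True ∨ N = True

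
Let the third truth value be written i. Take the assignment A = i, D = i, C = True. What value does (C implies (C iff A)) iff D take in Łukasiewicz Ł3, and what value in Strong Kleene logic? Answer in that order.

In Łukasiewicz Ł3: C iff A = True iff i = i  [1 − |1−½|]
C implies (C iff A) = True implies i = i
(C implies (C iff A)) iff D = i iff i = True
In Strong Kleene logic: C iff A = True iff i = i
C implies (C iff A) = True implies i = i  [not True or i]
(C implies (C iff A)) iff D = i iff i = i
They differ because Łukasiewicz Ł3 and Strong Kleene logic treat i differently under implication.

True; i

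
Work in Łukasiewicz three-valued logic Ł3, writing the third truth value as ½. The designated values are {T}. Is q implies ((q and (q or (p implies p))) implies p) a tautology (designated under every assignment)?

Countermodel: q=T, p=½ gives ½, which is not designated.

No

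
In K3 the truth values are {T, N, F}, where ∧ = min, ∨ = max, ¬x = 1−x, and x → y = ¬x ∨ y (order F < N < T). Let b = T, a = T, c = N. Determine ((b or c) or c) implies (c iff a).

b or c = T or N = T
(b or c) or c = T or N = T
c iff a = N iff T = N
((b or c) or c) implies (c iff a) = T implies N = N  [not T or N]

N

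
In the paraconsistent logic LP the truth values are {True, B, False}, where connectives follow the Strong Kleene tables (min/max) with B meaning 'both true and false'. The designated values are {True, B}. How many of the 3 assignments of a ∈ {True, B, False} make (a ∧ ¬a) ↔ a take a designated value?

2

a=True: False ·
a=B: B ✓
a=False: True ✓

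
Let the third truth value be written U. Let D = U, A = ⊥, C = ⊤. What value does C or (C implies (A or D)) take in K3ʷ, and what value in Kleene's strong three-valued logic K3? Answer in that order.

U; ⊤

In K3ʷ: A or D = ⊥ or U = U
C implies (A or D) = ⊤ implies U = U  [any arg is the third value ⇒ result is the third value]
C or (C implies (A or D)) = ⊤ or U = U
In Kleene's strong three-valued logic K3: A or D = ⊥ or U = U
C implies (A or D) = ⊤ implies U = U  [not ⊤ or U]
C or (C implies (A or D)) = ⊤ or U = ⊤
They differ because K3ʷ and Kleene's strong three-valued logic K3 treat U differently under the binary connectives.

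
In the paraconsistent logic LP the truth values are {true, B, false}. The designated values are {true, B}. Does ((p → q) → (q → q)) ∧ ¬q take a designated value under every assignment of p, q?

No

Countermodel: p=true, q=true gives false, which is not designated.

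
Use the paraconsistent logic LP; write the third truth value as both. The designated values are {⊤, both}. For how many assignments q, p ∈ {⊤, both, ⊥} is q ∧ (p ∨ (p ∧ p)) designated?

4

Designated under: (q=⊤, p=⊤); (q=⊤, p=both); (q=both, p=⊤); (q=both, p=both).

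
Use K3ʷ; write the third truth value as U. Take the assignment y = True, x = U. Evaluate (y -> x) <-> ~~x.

y -> x = True -> U = U  [any arg is the third value ⇒ result is the third value]
~x = ~U = U
~~x = ~U = U
(y -> x) <-> ~~x = U <-> U = U

U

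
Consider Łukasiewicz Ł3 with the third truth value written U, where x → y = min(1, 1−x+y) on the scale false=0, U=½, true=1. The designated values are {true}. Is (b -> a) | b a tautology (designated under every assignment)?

Countermodel: b=U, a=false gives U, which is not designated.

No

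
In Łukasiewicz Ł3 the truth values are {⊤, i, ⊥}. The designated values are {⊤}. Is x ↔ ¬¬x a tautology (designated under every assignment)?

Every assignment of x over {⊤, i, ⊥} gives a value in {⊤}.
In particular, with x=i: x ↔ ¬¬x = ⊤.

Yes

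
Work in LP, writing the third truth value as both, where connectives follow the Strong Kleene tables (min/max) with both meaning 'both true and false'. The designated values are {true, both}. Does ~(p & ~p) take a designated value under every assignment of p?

Every assignment of p over {true, both, false} gives a value in {true, both}.
In particular, with p=both: ~(p & ~p) = both.

Yes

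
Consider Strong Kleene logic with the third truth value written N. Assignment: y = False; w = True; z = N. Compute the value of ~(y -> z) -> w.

y -> z = False -> N = True  [~False | N]
~(y -> z) = ~True = False
~(y -> z) -> w = False -> True = True

True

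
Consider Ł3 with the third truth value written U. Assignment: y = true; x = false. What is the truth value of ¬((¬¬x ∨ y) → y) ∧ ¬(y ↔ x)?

false

¬x = ¬false = true
¬¬x = ¬true = false
¬¬x ∨ y = false ∨ true = true
(¬¬x ∨ y) → y = true → true = true
¬((¬¬x ∨ y) → y) = ¬true = false
y ↔ x = true ↔ false = false
¬(y ↔ x) = ¬false = true
¬((¬¬x ∨ y) → y) ∧ ¬(y ↔ x) = false ∧ true = false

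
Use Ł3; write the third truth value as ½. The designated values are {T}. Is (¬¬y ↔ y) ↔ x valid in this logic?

No

Countermodel: y=T, x=½ gives ½, which is not designated.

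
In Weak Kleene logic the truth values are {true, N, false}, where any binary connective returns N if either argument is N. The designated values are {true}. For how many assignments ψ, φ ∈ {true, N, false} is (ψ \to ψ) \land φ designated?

Designated under: (ψ=true, φ=true); (ψ=false, φ=true).

2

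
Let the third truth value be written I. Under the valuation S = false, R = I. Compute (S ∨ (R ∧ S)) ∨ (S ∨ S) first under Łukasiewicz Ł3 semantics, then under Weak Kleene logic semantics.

false; I

In Łukasiewicz Ł3: R ∧ S = I ∧ false = false
S ∨ (R ∧ S) = false ∨ false = false
S ∨ S = false ∨ false = false
(S ∨ (R ∧ S)) ∨ (S ∨ S) = false ∨ false = false
In Weak Kleene logic: R ∧ S = I ∧ false = I
S ∨ (R ∧ S) = false ∨ I = I
S ∨ S = false ∨ false = false
(S ∨ (R ∧ S)) ∨ (S ∨ S) = I ∨ false = I
They differ because Łukasiewicz Ł3 and Weak Kleene logic treat I differently under the binary connectives.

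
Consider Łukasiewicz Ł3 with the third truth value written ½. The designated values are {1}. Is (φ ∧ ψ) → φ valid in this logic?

Every assignment of φ, ψ over {1, ½, 0} gives a value in {1}.
In particular, with φ=½, ψ=½: (φ ∧ ψ) → φ = 1.

Yes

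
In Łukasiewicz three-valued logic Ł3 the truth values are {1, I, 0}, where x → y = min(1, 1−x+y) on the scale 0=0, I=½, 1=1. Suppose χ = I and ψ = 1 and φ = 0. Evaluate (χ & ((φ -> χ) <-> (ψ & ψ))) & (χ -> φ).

φ -> χ = 0 -> I = 1  [min(1, 1−0+½)]
ψ & ψ = 1 & 1 = 1
(φ -> χ) <-> (ψ & ψ) = 1 <-> 1 = 1
χ & ((φ -> χ) <-> (ψ & ψ)) = I & 1 = I
χ -> φ = I -> 0 = I
(χ & ((φ -> χ) <-> (ψ & ψ))) & (χ -> φ) = I & I = I

I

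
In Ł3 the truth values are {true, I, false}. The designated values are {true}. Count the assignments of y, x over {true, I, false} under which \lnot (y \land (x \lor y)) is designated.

Designated under: (y=false, x=true); (y=false, x=I); (y=false, x=false).

3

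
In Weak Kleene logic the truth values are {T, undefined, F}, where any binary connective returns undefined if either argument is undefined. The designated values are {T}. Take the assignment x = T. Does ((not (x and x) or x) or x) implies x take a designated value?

Yes

x and x = T and T = T
not (x and x) = not T = F
not (x and x) or x = F or T = T
(not (x and x) or x) or x = T or T = T
((not (x and x) or x) or x) implies x = T implies T = T
T ∈ {T}.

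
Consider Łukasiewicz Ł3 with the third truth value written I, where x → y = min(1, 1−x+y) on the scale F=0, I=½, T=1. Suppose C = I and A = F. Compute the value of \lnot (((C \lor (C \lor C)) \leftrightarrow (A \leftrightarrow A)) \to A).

C \lor C = I \lor I = I
C \lor (C \lor C) = I \lor I = I
A \leftrightarrow A = F \leftrightarrow F = T
(C \lor (C \lor C)) \leftrightarrow (A \leftrightarrow A) = I \leftrightarrow T = I  [1 − |½−1|]
((C \lor (C \lor C)) \leftrightarrow (A \leftrightarrow A)) \to A = I \to F = I
\lnot (((C \lor (C \lor C)) \leftrightarrow (A \leftrightarrow A)) \to A) = \lnot I = I

I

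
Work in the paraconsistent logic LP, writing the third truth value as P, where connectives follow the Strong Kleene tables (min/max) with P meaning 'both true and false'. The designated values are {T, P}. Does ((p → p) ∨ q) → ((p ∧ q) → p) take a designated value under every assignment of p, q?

Every assignment of p, q over {T, P, F} gives a value in {T, P}.
In particular, with p=P, q=P: ((p → p) ∨ q) → ((p ∧ q) → p) = P.

Yes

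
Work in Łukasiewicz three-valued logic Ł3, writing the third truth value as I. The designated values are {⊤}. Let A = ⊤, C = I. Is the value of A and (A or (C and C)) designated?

Yes

C and C = I and I = I
A or (C and C) = ⊤ or I = ⊤
A and (A or (C and C)) = ⊤ and ⊤ = ⊤
⊤ ∈ {⊤}.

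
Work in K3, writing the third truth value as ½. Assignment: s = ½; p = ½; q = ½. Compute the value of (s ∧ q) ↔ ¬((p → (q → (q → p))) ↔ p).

½

s ∧ q = ½ ∧ ½ = ½
q → p = ½ → ½ = ½  [¬½ ∨ ½]
q → (q → p) = ½ → ½ = ½
p → (q → (q → p)) = ½ → ½ = ½
(p → (q → (q → p))) ↔ p = ½ ↔ ½ = ½
¬((p → (q → (q → p))) ↔ p) = ¬½ = ½
(s ∧ q) ↔ ¬((p → (q → (q → p))) ↔ p) = ½ ↔ ½ = ½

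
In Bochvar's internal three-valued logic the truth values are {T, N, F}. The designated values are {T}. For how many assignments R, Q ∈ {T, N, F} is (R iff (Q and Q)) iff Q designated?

2

Designated under: (R=T, Q=T); (R=T, Q=F).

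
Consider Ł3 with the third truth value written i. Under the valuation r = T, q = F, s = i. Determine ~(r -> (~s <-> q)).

~s = ~i = i
~s <-> q = i <-> F = i  [1 − |½−0|]
r -> (~s <-> q) = T -> i = i
~(r -> (~s <-> q)) = ~i = i

i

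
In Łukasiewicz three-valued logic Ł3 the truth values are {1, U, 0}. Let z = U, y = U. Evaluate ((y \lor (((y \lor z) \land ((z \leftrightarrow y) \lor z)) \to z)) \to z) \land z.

y \lor z = U \lor U = U
z \leftrightarrow y = U \leftrightarrow U = 1  [1 − |½−½|]
(z \leftrightarrow y) \lor z = 1 \lor U = 1
(y \lor z) \land ((z \leftrightarrow y) \lor z) = U \land 1 = U
((y \lor z) \land ((z \leftrightarrow y) \lor z)) \to z = U \to U = 1
y \lor (((y \lor z) \land ((z \leftrightarrow y) \lor z)) \to z) = U \lor 1 = 1
(y \lor (((y \lor z) \land ((z \leftrightarrow y) \lor z)) \to z)) \to z = 1 \to U = U
((y \lor (((y \lor z) \land ((z \leftrightarrow y) \lor z)) \to z)) \to z) \land z = U \land U = U

U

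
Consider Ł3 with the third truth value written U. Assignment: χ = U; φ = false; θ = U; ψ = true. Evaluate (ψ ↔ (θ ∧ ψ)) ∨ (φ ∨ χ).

U

θ ∧ ψ = U ∧ true = U
ψ ↔ (θ ∧ ψ) = true ↔ U = U  [1 − |1−½|]
φ ∨ χ = false ∨ U = U
(ψ ↔ (θ ∧ ψ)) ∨ (φ ∨ χ) = U ∨ U = U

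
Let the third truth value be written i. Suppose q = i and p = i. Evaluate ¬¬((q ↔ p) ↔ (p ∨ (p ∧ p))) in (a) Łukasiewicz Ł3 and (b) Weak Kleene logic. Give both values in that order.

In Łukasiewicz Ł3: q ↔ p = i ↔ i = T  [1 − |½−½|]
p ∧ p = i ∧ i = i
p ∨ (p ∧ p) = i ∨ i = i
(q ↔ p) ↔ (p ∨ (p ∧ p)) = T ↔ i = i
¬((q ↔ p) ↔ (p ∨ (p ∧ p))) = ¬i = i
¬¬((q ↔ p) ↔ (p ∨ (p ∧ p))) = ¬i = i
In Weak Kleene logic: q ↔ p = i ↔ i = i
p ∧ p = i ∧ i = i
p ∨ (p ∧ p) = i ∨ i = i
(q ↔ p) ↔ (p ∨ (p ∧ p)) = i ↔ i = i
¬((q ↔ p) ↔ (p ∨ (p ∧ p))) = ¬i = i
¬¬((q ↔ p) ↔ (p ∨ (p ∧ p))) = ¬i = i

i; i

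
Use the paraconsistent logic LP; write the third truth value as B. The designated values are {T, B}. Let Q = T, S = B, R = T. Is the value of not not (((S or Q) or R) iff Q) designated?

S or Q = B or T = T
(S or Q) or R = T or T = T
((S or Q) or R) iff Q = T iff T = T
not (((S or Q) or R) iff Q) = not T = F
not not (((S or Q) or R) iff Q) = not F = T
T ∈ {T, B}.

Yes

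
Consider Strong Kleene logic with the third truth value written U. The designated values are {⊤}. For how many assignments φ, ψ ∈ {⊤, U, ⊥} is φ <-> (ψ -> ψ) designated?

Designated under: (φ=⊤, ψ=⊤); (φ=⊤, ψ=⊥).

2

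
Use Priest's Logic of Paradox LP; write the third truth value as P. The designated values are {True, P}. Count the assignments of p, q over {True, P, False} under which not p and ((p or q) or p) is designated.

Of the 9 assignments, 5 give a value in {True, P}.

5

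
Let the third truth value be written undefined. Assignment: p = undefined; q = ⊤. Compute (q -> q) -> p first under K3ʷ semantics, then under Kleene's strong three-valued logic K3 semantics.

undefined; undefined

In K3ʷ: q -> q = ⊤ -> ⊤ = ⊤
(q -> q) -> p = ⊤ -> undefined = undefined  [any arg is the third value ⇒ result is the third value]
In Kleene's strong three-valued logic K3: q -> q = ⊤ -> ⊤ = ⊤
(q -> q) -> p = ⊤ -> undefined = undefined  [~⊤ | undefined]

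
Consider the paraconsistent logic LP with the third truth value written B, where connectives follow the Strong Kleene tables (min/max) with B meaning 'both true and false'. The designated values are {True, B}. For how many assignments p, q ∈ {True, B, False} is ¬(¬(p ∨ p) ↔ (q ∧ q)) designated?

Of the 9 assignments, 7 give a value in {True, B}.

7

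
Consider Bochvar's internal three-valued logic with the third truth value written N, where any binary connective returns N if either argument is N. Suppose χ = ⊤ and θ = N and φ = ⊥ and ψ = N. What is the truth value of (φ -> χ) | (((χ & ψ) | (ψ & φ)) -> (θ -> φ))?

N

φ -> χ = ⊥ -> ⊤ = ⊤
χ & ψ = ⊤ & N = N
ψ & φ = N & ⊥ = N
(χ & ψ) | (ψ & φ) = N | N = N
θ -> φ = N -> ⊥ = N  [any arg is the third value ⇒ result is the third value]
((χ & ψ) | (ψ & φ)) -> (θ -> φ) = N -> N = N
(φ -> χ) | (((χ & ψ) | (ψ & φ)) -> (θ -> φ)) = ⊤ | N = N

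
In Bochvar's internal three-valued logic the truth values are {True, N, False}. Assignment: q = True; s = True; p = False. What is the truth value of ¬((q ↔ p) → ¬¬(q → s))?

False

q ↔ p = True ↔ False = False
q → s = True → True = True
¬(q → s) = ¬True = False
¬¬(q → s) = ¬False = True
(q ↔ p) → ¬¬(q → s) = False → True = True
¬((q ↔ p) → ¬¬(q → s)) = ¬True = False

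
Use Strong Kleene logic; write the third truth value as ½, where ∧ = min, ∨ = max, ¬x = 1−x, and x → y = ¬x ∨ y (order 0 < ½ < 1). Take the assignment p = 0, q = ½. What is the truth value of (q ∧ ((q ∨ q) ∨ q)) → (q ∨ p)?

½

q ∨ q = ½ ∨ ½ = ½
(q ∨ q) ∨ q = ½ ∨ ½ = ½
q ∧ ((q ∨ q) ∨ q) = ½ ∧ ½ = ½
q ∨ p = ½ ∨ 0 = ½
(q ∧ ((q ∨ q) ∨ q)) → (q ∨ p) = ½ → ½ = ½  [¬½ ∨ ½]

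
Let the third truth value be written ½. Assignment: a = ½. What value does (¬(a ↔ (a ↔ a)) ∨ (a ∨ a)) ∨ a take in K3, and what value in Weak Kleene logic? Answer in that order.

½; ½

In K3: a ↔ a = ½ ↔ ½ = ½
a ↔ (a ↔ a) = ½ ↔ ½ = ½
¬(a ↔ (a ↔ a)) = ¬½ = ½
a ∨ a = ½ ∨ ½ = ½
¬(a ↔ (a ↔ a)) ∨ (a ∨ a) = ½ ∨ ½ = ½
(¬(a ↔ (a ↔ a)) ∨ (a ∨ a)) ∨ a = ½ ∨ ½ = ½
In Weak Kleene logic: a ↔ a = ½ ↔ ½ = ½
a ↔ (a ↔ a) = ½ ↔ ½ = ½
¬(a ↔ (a ↔ a)) = ¬½ = ½
a ∨ a = ½ ∨ ½ = ½
¬(a ↔ (a ↔ a)) ∨ (a ∨ a) = ½ ∨ ½ = ½
(¬(a ↔ (a ↔ a)) ∨ (a ∨ a)) ∨ a = ½ ∨ ½ = ½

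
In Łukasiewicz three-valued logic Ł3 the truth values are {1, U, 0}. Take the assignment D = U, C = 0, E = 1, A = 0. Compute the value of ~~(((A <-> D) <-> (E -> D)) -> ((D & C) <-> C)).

A <-> D = 0 <-> U = U
E -> D = 1 -> U = U
(A <-> D) <-> (E -> D) = U <-> U = 1
D & C = U & 0 = 0
(D & C) <-> C = 0 <-> 0 = 1
((A <-> D) <-> (E -> D)) -> ((D & C) <-> C) = 1 -> 1 = 1
~(((A <-> D) <-> (E -> D)) -> ((D & C) <-> C)) = ~1 = 0
~~(((A <-> D) <-> (E -> D)) -> ((D & C) <-> C)) = ~0 = 1

1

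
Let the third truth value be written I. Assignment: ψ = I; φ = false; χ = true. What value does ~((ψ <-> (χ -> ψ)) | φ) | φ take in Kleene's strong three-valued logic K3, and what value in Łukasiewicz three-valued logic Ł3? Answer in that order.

I; false

In Kleene's strong three-valued logic K3: χ -> ψ = true -> I = I  [~true | I]
ψ <-> (χ -> ψ) = I <-> I = I
(ψ <-> (χ -> ψ)) | φ = I | false = I
~((ψ <-> (χ -> ψ)) | φ) = ~I = I
~((ψ <-> (χ -> ψ)) | φ) | φ = I | false = I
In Łukasiewicz three-valued logic Ł3: χ -> ψ = true -> I = I  [min(1, 1−1+½)]
ψ <-> (χ -> ψ) = I <-> I = true
(ψ <-> (χ -> ψ)) | φ = true | false = true
~((ψ <-> (χ -> ψ)) | φ) = ~true = false
~((ψ <-> (χ -> ψ)) | φ) | φ = false | false = false
They differ because Kleene's strong three-valued logic K3 and Łukasiewicz three-valued logic Ł3 treat I differently under implication.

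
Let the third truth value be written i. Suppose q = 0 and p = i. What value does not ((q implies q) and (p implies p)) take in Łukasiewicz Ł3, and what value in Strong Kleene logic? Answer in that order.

In Łukasiewicz Ł3: q implies q = 0 implies 0 = 1
p implies p = i implies i = 1
(q implies q) and (p implies p) = 1 and 1 = 1
not ((q implies q) and (p implies p)) = not 1 = 0
In Strong Kleene logic: q implies q = 0 implies 0 = 1
p implies p = i implies i = i  [not i or i]
(q implies q) and (p implies p) = 1 and i = i
not ((q implies q) and (p implies p)) = not i = i
They differ because Łukasiewicz Ł3 and Strong Kleene logic treat i differently under implication.

0; i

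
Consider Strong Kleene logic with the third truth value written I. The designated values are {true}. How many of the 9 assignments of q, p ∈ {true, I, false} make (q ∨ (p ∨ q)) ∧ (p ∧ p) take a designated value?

Designated under: (q=true, p=true); (q=I, p=true); (q=false, p=true).

3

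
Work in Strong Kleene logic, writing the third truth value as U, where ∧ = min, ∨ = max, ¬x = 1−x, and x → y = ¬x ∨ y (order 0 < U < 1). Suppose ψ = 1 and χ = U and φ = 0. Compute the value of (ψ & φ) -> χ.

1

ψ & φ = 1 & 0 = 0
(ψ & φ) -> χ = 0 -> U = 1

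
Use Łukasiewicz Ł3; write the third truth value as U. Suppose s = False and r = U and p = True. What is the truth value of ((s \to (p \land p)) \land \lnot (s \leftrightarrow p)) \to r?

p \land p = True \land True = True
s \to (p \land p) = False \to True = True
s \leftrightarrow p = False \leftrightarrow True = False
\lnot (s \leftrightarrow p) = \lnot False = True
(s \to (p \land p)) \land \lnot (s \leftrightarrow p) = True \land True = True
((s \to (p \land p)) \land \lnot (s \leftrightarrow p)) \to r = True \to U = U  [min(1, 1−1+½)]

U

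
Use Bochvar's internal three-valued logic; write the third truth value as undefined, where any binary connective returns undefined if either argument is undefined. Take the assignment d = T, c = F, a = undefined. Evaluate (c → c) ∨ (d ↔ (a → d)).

c → c = F → F = T
a → d = undefined → T = undefined  [any arg is the third value ⇒ result is the third value]
d ↔ (a → d) = T ↔ undefined = undefined
(c → c) ∨ (d ↔ (a → d)) = T ∨ undefined = undefined

undefined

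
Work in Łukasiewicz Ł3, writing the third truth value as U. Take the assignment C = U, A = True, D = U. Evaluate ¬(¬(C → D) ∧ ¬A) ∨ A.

C → D = U → U = True
¬(C → D) = ¬True = False
¬A = ¬True = False
¬(C → D) ∧ ¬A = False ∧ False = False
¬(¬(C → D) ∧ ¬A) = ¬False = True
¬(¬(C → D) ∧ ¬A) ∨ A = True ∨ True = True

True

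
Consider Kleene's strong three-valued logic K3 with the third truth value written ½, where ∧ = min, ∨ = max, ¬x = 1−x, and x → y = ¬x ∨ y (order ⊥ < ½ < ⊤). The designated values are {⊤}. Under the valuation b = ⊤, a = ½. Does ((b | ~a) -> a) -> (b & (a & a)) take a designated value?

No

~a = ~½ = ½
b | ~a = ⊤ | ½ = ⊤
(b | ~a) -> a = ⊤ -> ½ = ½
a & a = ½ & ½ = ½
b & (a & a) = ⊤ & ½ = ½
((b | ~a) -> a) -> (b & (a & a)) = ½ -> ½ = ½
½ ∉ {⊤}.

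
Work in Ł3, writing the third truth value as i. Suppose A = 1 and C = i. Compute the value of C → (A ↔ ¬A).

i

¬A = ¬1 = 0
A ↔ ¬A = 1 ↔ 0 = 0
C → (A ↔ ¬A) = i → 0 = i  [min(1, 1−½+0)]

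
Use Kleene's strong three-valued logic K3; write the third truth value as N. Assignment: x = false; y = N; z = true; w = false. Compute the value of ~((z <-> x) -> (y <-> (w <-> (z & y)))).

z <-> x = true <-> false = false
z & y = true & N = N
w <-> (z & y) = false <-> N = N
y <-> (w <-> (z & y)) = N <-> N = N
(z <-> x) -> (y <-> (w <-> (z & y))) = false -> N = true
~((z <-> x) -> (y <-> (w <-> (z & y)))) = ~true = false

false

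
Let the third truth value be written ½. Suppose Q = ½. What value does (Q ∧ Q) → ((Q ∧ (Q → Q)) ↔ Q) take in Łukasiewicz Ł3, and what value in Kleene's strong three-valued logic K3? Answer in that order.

⊤; ½

In Łukasiewicz Ł3: Q ∧ Q = ½ ∧ ½ = ½
Q → Q = ½ → ½ = ⊤  [min(1, 1−½+½)]
Q ∧ (Q → Q) = ½ ∧ ⊤ = ½
(Q ∧ (Q → Q)) ↔ Q = ½ ↔ ½ = ⊤
(Q ∧ Q) → ((Q ∧ (Q → Q)) ↔ Q) = ½ → ⊤ = ⊤
In Kleene's strong three-valued logic K3: Q ∧ Q = ½ ∧ ½ = ½
Q → Q = ½ → ½ = ½  [¬½ ∨ ½]
Q ∧ (Q → Q) = ½ ∧ ½ = ½
(Q ∧ (Q → Q)) ↔ Q = ½ ↔ ½ = ½
(Q ∧ Q) → ((Q ∧ (Q → Q)) ↔ Q) = ½ → ½ = ½
They differ because Łukasiewicz Ł3 and Kleene's strong three-valued logic K3 treat ½ differently under implication.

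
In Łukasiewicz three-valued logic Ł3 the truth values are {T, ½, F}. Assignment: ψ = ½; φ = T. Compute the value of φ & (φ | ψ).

T

φ | ψ = T | ½ = T
φ & (φ | ψ) = T & T = T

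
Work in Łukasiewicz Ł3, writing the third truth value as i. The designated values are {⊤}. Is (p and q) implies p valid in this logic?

Every assignment of p, q over {⊤, i, ⊥} gives a value in {⊤}.
In particular, with p=i, q=i: (p and q) implies p = ⊤.

Yes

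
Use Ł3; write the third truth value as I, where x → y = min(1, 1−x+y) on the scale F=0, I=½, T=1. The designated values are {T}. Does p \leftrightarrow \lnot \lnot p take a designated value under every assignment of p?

Yes

Every assignment of p over {T, I, F} gives a value in {T}.
In particular, with p=I: p \leftrightarrow \lnot \lnot p = T.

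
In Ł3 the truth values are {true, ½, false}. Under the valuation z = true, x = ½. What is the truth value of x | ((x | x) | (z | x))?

true

x | x = ½ | ½ = ½
z | x = true | ½ = true
(x | x) | (z | x) = ½ | true = true
x | ((x | x) | (z | x)) = ½ | true = true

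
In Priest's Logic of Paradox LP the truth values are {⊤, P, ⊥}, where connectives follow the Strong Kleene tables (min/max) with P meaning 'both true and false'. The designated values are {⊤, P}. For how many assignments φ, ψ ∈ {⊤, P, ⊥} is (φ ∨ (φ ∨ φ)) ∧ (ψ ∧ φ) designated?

4

Designated under: (φ=⊤, ψ=⊤); (φ=⊤, ψ=P); (φ=P, ψ=⊤); (φ=P, ψ=P).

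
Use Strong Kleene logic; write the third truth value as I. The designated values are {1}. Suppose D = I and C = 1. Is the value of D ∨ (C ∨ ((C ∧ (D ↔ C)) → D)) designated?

D ↔ C = I ↔ 1 = I
C ∧ (D ↔ C) = 1 ∧ I = I
(C ∧ (D ↔ C)) → D = I → I = I  [¬I ∨ I]
C ∨ ((C ∧ (D ↔ C)) → D) = 1 ∨ I = 1
D ∨ (C ∨ ((C ∧ (D ↔ C)) → D)) = I ∨ 1 = 1
1 ∈ {1}.

Yes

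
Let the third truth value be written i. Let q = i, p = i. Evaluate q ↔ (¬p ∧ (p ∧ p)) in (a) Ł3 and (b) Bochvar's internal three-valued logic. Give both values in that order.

In Ł3: ¬p = ¬i = i
p ∧ p = i ∧ i = i
¬p ∧ (p ∧ p) = i ∧ i = i
q ↔ (¬p ∧ (p ∧ p)) = i ↔ i = T
In Bochvar's internal three-valued logic: ¬p = ¬i = i
p ∧ p = i ∧ i = i
¬p ∧ (p ∧ p) = i ∧ i = i
q ↔ (¬p ∧ (p ∧ p)) = i ↔ i = i
They differ because Ł3 and Bochvar's internal three-valued logic treat i differently under the binary connectives.

T; i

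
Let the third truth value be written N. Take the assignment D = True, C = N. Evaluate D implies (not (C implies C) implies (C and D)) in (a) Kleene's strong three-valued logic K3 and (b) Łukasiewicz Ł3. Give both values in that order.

N; True

In Kleene's strong three-valued logic K3: C implies C = N implies N = N  [not N or N]
not (C implies C) = not N = N
C and D = N and True = N
not (C implies C) implies (C and D) = N implies N = N
D implies (not (C implies C) implies (C and D)) = True implies N = N
In Łukasiewicz Ł3: C implies C = N implies N = True
not (C implies C) = not True = False
C and D = N and True = N
not (C implies C) implies (C and D) = False implies N = True
D implies (not (C implies C) implies (C and D)) = True implies True = True
They differ because Kleene's strong three-valued logic K3 and Łukasiewicz Ł3 treat N differently under implication.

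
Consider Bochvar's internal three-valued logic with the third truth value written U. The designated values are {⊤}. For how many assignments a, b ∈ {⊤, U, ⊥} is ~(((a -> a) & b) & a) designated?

Designated under: (a=⊤, b=⊥); (a=⊥, b=⊤); (a=⊥, b=⊥).

3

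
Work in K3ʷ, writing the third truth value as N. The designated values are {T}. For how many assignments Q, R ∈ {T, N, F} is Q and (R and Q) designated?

Designated under: (Q=T, R=T).

1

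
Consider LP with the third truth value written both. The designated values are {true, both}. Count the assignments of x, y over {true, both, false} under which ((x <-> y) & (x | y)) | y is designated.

Of the 9 assignments, 7 give a value in {true, both}.

7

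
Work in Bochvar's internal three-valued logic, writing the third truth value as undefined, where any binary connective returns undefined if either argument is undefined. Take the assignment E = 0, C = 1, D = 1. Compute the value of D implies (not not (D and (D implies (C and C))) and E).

C and C = 1 and 1 = 1
D implies (C and C) = 1 implies 1 = 1
D and (D implies (C and C)) = 1 and 1 = 1
not (D and (D implies (C and C))) = not 1 = 0
not not (D and (D implies (C and C))) = not 0 = 1
not not (D and (D implies (C and C))) and E = 1 and 0 = 0
D implies (not not (D and (D implies (C and C))) and E) = 1 implies 0 = 0

0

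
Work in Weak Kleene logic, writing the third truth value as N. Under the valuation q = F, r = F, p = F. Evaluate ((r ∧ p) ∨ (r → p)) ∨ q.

r ∧ p = F ∧ F = F
r → p = F → F = T
(r ∧ p) ∨ (r → p) = F ∨ T = T
((r ∧ p) ∨ (r → p)) ∨ q = T ∨ F = T

T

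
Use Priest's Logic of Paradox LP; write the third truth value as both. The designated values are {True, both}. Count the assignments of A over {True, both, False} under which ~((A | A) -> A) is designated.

A=True: False ·
A=both: both ✓
A=False: False ·

1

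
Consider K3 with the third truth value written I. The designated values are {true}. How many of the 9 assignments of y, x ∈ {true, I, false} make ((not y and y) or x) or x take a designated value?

Designated under: (y=true, x=true); (y=I, x=true); (y=false, x=true).

3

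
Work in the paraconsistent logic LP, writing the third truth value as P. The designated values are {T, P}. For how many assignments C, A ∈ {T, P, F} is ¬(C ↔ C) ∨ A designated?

Of the 9 assignments, 7 give a value in {T, P}.

7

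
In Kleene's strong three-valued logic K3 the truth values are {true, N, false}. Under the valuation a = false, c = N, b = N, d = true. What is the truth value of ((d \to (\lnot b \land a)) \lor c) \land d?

N

\lnot b = \lnot N = N
\lnot b \land a = N \land false = false
d \to (\lnot b \land a) = true \to false = false
(d \to (\lnot b \land a)) \lor c = false \lor N = N
((d \to (\lnot b \land a)) \lor c) \land d = N \land true = N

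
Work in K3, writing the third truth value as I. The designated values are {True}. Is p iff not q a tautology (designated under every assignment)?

No

Countermodel: p=True, q=True gives False, which is not designated.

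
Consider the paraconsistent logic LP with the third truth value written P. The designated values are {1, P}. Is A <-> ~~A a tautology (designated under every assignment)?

Yes

Every assignment of A over {1, P, 0} gives a value in {1, P}.
In particular, with A=P: A <-> ~~A = P.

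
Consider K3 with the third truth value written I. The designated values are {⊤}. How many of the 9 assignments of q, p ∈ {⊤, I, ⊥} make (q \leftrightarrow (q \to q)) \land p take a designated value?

Designated under: (q=⊤, p=⊤).

1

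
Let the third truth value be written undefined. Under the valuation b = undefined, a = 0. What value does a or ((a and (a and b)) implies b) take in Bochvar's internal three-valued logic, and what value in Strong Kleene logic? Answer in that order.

In Bochvar's internal three-valued logic: a and b = 0 and undefined = undefined
a and (a and b) = 0 and undefined = undefined
(a and (a and b)) implies b = undefined implies undefined = undefined  [any arg is the third value ⇒ result is the third value]
a or ((a and (a and b)) implies b) = 0 or undefined = undefined
In Strong Kleene logic: a and b = 0 and undefined = 0
a and (a and b) = 0 and 0 = 0
(a and (a and b)) implies b = 0 implies undefined = 1
a or ((a and (a and b)) implies b) = 0 or 1 = 1
They differ because Bochvar's internal three-valued logic and Strong Kleene logic treat undefined differently under the binary connectives.

undefined; 1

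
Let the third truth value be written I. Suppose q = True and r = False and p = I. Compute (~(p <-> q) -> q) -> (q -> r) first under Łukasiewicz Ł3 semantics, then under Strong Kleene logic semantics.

False; False

In Łukasiewicz Ł3: p <-> q = I <-> True = I  [1 − |½−1|]
~(p <-> q) = ~I = I
~(p <-> q) -> q = I -> True = True
q -> r = True -> False = False
(~(p <-> q) -> q) -> (q -> r) = True -> False = False
In Strong Kleene logic: p <-> q = I <-> True = I
~(p <-> q) = ~I = I
~(p <-> q) -> q = I -> True = True  [~I | True]
q -> r = True -> False = False
(~(p <-> q) -> q) -> (q -> r) = True -> False = False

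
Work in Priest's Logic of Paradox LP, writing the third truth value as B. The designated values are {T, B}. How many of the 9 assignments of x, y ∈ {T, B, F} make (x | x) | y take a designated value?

Of the 9 assignments, 8 give a value in {T, B}.

8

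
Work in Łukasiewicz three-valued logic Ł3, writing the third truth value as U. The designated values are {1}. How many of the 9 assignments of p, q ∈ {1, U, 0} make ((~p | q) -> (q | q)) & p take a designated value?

Designated under: (p=1, q=1); (p=1, q=U); (p=1, q=0).

3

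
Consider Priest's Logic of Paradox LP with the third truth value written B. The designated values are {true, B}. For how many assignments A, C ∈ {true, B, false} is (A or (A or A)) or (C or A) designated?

Of the 9 assignments, 8 give a value in {true, B}.

8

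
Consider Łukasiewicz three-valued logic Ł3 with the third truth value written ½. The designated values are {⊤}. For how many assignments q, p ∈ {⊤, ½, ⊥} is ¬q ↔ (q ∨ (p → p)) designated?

3

Designated under: (q=⊥, p=⊤); (q=⊥, p=½); (q=⊥, p=⊥).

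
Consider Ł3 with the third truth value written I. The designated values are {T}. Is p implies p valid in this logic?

Every assignment of p over {T, I, F} gives a value in {T}.
In particular, with p=I: p implies p = T.

Yes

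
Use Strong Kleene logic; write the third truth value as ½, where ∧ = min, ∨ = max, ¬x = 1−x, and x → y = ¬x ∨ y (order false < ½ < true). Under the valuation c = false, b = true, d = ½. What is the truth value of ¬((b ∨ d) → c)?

true

b ∨ d = true ∨ ½ = true
(b ∨ d) → c = true → false = false
¬((b ∨ d) → c) = ¬false = true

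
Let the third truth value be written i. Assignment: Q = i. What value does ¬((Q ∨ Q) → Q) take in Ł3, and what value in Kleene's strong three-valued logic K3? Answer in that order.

In Ł3: Q ∨ Q = i ∨ i = i
(Q ∨ Q) → Q = i → i = 1  [min(1, 1−½+½)]
¬((Q ∨ Q) → Q) = ¬1 = 0
In Kleene's strong three-valued logic K3: Q ∨ Q = i ∨ i = i
(Q ∨ Q) → Q = i → i = i  [¬i ∨ i]
¬((Q ∨ Q) → Q) = ¬i = i
They differ because Ł3 and Kleene's strong three-valued logic K3 treat i differently under implication.

0; i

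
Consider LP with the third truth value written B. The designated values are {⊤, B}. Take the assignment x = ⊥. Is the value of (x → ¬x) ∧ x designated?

No

¬x = ¬⊥ = ⊤
x → ¬x = ⊥ → ⊤ = ⊤
(x → ¬x) ∧ x = ⊤ ∧ ⊥ = ⊥
⊥ ∉ {⊤, B}.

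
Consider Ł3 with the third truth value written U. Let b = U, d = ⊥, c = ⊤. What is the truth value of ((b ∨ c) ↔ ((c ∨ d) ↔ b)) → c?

⊤

b ∨ c = U ∨ ⊤ = ⊤
c ∨ d = ⊤ ∨ ⊥ = ⊤
(c ∨ d) ↔ b = ⊤ ↔ U = U
(b ∨ c) ↔ ((c ∨ d) ↔ b) = ⊤ ↔ U = U
((b ∨ c) ↔ ((c ∨ d) ↔ b)) → c = U → ⊤ = ⊤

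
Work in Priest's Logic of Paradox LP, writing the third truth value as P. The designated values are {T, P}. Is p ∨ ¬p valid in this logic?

Every assignment of p over {T, P, F} gives a value in {T, P}.
In particular, with p=P: p ∨ ¬p = P.

Yes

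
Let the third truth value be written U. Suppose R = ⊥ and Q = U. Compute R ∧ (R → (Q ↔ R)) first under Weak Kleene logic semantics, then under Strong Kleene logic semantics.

In Weak Kleene logic: Q ↔ R = U ↔ ⊥ = U
R → (Q ↔ R) = ⊥ → U = U  [any arg is the third value ⇒ result is the third value]
R ∧ (R → (Q ↔ R)) = ⊥ ∧ U = U
In Strong Kleene logic: Q ↔ R = U ↔ ⊥ = U
R → (Q ↔ R) = ⊥ → U = ⊤  [¬⊥ ∨ U]
R ∧ (R → (Q ↔ R)) = ⊥ ∧ ⊤ = ⊥
They differ because Weak Kleene logic and Strong Kleene logic treat U differently under the binary connectives.

U; ⊥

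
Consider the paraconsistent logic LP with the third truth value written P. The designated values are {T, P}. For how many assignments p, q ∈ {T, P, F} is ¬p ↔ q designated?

Of the 9 assignments, 7 give a value in {T, P}.

7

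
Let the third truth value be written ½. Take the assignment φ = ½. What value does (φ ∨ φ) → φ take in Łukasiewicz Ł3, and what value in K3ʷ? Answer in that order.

In Łukasiewicz Ł3: φ ∨ φ = ½ ∨ ½ = ½
(φ ∨ φ) → φ = ½ → ½ = true  [min(1, 1−½+½)]
In K3ʷ: φ ∨ φ = ½ ∨ ½ = ½
(φ ∨ φ) → φ = ½ → ½ = ½  [any arg is the third value ⇒ result is the third value]
They differ because Łukasiewicz Ł3 and K3ʷ treat ½ differently under the binary connectives.

true; ½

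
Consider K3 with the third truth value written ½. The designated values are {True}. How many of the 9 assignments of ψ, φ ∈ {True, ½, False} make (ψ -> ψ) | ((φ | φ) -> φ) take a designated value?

8

Of the 9 assignments, 8 give a value in {True}.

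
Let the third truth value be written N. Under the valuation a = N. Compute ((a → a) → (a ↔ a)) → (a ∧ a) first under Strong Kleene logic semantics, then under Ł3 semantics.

N; N

In Strong Kleene logic: a → a = N → N = N  [¬N ∨ N]
a ↔ a = N ↔ N = N
(a → a) → (a ↔ a) = N → N = N
a ∧ a = N ∧ N = N
((a → a) → (a ↔ a)) → (a ∧ a) = N → N = N
In Ł3: a → a = N → N = ⊤
a ↔ a = N ↔ N = ⊤
(a → a) → (a ↔ a) = ⊤ → ⊤ = ⊤
a ∧ a = N ∧ N = N
((a → a) → (a ↔ a)) → (a ∧ a) = ⊤ → N = N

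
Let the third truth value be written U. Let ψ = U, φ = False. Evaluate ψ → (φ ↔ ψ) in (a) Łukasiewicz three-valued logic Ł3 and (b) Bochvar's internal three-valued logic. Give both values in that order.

In Łukasiewicz three-valued logic Ł3: φ ↔ ψ = False ↔ U = U  [1 − |0−½|]
ψ → (φ ↔ ψ) = U → U = True
In Bochvar's internal three-valued logic: φ ↔ ψ = False ↔ U = U
ψ → (φ ↔ ψ) = U → U = U  [any arg is the third value ⇒ result is the third value]
They differ because Łukasiewicz three-valued logic Ł3 and Bochvar's internal three-valued logic treat U differently under the binary connectives.

True; U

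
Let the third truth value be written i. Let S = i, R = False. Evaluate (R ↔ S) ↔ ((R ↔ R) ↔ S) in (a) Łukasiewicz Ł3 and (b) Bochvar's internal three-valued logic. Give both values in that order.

True; i

In Łukasiewicz Ł3: R ↔ S = False ↔ i = i
R ↔ R = False ↔ False = True
(R ↔ R) ↔ S = True ↔ i = i
(R ↔ S) ↔ ((R ↔ R) ↔ S) = i ↔ i = True
In Bochvar's internal three-valued logic: R ↔ S = False ↔ i = i
R ↔ R = False ↔ False = True
(R ↔ R) ↔ S = True ↔ i = i
(R ↔ S) ↔ ((R ↔ R) ↔ S) = i ↔ i = i
They differ because Łukasiewicz Ł3 and Bochvar's internal three-valued logic treat i differently under the binary connectives.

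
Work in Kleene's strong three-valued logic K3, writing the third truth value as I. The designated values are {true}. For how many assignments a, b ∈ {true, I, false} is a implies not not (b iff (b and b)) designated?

Of the 9 assignments, 7 give a value in {true}.

7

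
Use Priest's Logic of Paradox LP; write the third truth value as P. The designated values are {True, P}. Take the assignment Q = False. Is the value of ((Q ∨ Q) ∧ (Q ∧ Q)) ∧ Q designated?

Q ∨ Q = False ∨ False = False
Q ∧ Q = False ∧ False = False
(Q ∨ Q) ∧ (Q ∧ Q) = False ∧ False = False
((Q ∨ Q) ∧ (Q ∧ Q)) ∧ Q = False ∧ False = False
False ∉ {True, P}.

No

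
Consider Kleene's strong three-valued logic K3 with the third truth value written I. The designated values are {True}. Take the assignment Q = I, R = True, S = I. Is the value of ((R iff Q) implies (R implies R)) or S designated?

R iff Q = True iff I = I
R implies R = True implies True = True
(R iff Q) implies (R implies R) = I implies True = True  [not I or True]
((R iff Q) implies (R implies R)) or S = True or I = True
True ∈ {True}.

Yes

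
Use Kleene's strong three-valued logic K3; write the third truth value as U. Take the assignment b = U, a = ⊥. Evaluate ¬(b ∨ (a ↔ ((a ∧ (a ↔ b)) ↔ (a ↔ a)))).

a ↔ b = ⊥ ↔ U = U
a ∧ (a ↔ b) = ⊥ ∧ U = ⊥
a ↔ a = ⊥ ↔ ⊥ = ⊤
(a ∧ (a ↔ b)) ↔ (a ↔ a) = ⊥ ↔ ⊤ = ⊥
a ↔ ((a ∧ (a ↔ b)) ↔ (a ↔ a)) = ⊥ ↔ ⊥ = ⊤
b ∨ (a ↔ ((a ∧ (a ↔ b)) ↔ (a ↔ a))) = U ∨ ⊤ = ⊤
¬(b ∨ (a ↔ ((a ∧ (a ↔ b)) ↔ (a ↔ a)))) = ¬⊤ = ⊥

⊥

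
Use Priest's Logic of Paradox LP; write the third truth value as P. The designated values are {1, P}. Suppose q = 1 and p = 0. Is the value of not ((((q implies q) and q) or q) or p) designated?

No

q implies q = 1 implies 1 = 1
(q implies q) and q = 1 and 1 = 1
((q implies q) and q) or q = 1 or 1 = 1
(((q implies q) and q) or q) or p = 1 or 0 = 1
not ((((q implies q) and q) or q) or p) = not 1 = 0
0 ∉ {1, P}.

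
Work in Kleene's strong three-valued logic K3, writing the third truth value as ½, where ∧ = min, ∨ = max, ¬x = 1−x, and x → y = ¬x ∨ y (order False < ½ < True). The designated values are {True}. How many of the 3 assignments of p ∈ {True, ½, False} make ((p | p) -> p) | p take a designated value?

p=True: True ✓
p=½: ½ ·
p=False: True ✓

2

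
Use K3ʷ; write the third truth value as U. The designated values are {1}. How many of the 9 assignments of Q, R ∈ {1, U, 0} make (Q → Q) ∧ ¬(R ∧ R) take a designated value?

2

Designated under: (Q=1, R=0); (Q=0, R=0).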